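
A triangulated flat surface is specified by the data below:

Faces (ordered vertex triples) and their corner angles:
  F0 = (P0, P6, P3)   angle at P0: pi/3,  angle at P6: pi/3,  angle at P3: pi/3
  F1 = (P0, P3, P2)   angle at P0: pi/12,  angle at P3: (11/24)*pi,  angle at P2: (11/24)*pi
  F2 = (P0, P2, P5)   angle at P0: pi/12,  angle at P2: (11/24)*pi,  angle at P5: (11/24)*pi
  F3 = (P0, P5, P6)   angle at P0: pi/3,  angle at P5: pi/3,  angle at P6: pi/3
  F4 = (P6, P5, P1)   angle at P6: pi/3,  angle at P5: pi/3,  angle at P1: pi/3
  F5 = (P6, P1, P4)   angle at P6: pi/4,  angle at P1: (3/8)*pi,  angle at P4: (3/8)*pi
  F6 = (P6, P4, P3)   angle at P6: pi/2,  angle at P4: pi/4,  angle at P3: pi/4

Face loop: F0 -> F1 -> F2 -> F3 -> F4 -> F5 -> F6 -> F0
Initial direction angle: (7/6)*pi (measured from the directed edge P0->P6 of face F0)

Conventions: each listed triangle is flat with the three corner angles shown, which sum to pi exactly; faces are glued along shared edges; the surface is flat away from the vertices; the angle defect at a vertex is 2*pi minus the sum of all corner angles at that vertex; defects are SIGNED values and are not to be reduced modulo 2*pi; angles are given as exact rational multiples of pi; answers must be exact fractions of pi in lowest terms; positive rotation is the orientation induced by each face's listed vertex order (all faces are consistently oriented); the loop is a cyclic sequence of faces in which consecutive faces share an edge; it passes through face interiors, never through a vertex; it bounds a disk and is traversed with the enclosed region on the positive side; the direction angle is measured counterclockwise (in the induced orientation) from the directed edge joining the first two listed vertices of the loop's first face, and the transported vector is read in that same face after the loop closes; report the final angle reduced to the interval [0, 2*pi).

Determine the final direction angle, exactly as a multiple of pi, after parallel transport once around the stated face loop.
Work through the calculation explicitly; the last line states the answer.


enclosed vertex P0: corner angles sum to (5/6)*pi, defect = 2*pi - (5/6)*pi = (7/6)*pi
enclosed vertex P6: corner angles sum to (7/4)*pi, defect = 2*pi - (7/4)*pi = pi/4
summing the enclosed defects onto the initial angle, mod 2*pi in the induced orientation:
final angle = (7/6)*pi + (17/12)*pi = (7/12)*pi (mod 2*pi)

Answer: final direction angle = (7/12)*pi


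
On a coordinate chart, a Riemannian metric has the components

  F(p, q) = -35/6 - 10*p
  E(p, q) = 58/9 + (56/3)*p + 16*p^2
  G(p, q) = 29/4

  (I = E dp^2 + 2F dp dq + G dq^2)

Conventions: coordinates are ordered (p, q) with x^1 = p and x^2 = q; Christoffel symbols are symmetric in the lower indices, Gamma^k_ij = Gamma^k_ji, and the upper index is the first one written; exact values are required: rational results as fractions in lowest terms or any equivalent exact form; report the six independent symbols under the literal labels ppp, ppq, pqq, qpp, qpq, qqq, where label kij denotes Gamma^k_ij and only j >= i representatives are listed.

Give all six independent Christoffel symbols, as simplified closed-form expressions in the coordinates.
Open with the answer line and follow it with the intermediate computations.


Answer: Gamma_ppp = (576*p + 336)/(576*p^2 + 672*p + 457), Gamma_ppq = 0, Gamma_pqq = 0, Gamma_qpp = -360/(576*p^2 + 672*p + 457), Gamma_qpq = 0, Gamma_qqq = 0

E = 58/9 + (56/3)*p + 16*p^2; F = -35/6 - 10*p; G = 29/4
Gamma^k_ij = (1/2) g^{kl} (d_i g_jl + d_j g_il - d_l g_ij), with g^inv = (1/(EG-F^2)) [[G, -F], [-F, E]]
first partials: E_p = 56/3 + 32*p, E_q = 0, F_p = -10, F_q = 0, G_p = 0, G_q = 0
D = EG - F^2 = 457/36 + (56/3)*p + 16*p^2
expanded: Gamma^p_pp = (G E_p - 2F F_p + F E_q)/(2D), Gamma^p_pq = (G E_q - F G_p)/(2D), Gamma^p_qq = (2G F_q - G G_p - F G_q)/(2D), Gamma^q_pp = (2E F_p - E E_q - F E_p)/(2D), Gamma^q_pq = (E G_p - F E_q)/(2D), Gamma^q_qq = (E G_q - 2F F_q + F G_p)/(2D); substitute and cancel common factors


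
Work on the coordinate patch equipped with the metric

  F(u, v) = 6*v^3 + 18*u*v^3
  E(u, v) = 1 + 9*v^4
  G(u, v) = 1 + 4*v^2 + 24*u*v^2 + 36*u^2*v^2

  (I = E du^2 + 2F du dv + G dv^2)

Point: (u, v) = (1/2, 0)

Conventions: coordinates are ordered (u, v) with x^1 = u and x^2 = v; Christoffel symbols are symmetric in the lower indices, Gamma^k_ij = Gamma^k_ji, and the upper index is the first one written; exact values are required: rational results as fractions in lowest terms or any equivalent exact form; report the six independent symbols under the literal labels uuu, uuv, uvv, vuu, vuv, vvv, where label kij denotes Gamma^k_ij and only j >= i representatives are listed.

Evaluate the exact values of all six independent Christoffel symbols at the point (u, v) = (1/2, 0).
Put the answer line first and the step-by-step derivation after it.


Answer: Gamma_uuu = 0, Gamma_uuv = 0, Gamma_uvv = 0, Gamma_vuu = 0, Gamma_vuv = 0, Gamma_vvv = 0

E = 1, F = 0, G = 1 at the point
E_u = 0, E_v = 0, F_u = 0, F_v = 0, G_u = 0, G_v = 0
EG - F^2 = 1;  g^inv = (1) * [[1, 0], [0, 1]]
first-kind symbols [ij,l] = (1/2)(d_i g_jl + d_j g_il - d_l g_ij): [uu,u] = E_u/2 = 0, [uu,v] = F_u - E_v/2 = 0, [uv,u] = E_v/2 = 0, [uv,v] = G_u/2 = 0, [vv,u] = F_v - G_u/2 = 0, [vv,v] = G_v/2 = 0
Gamma^u_ij = (G*[ij,u] - F*[ij,v])/(EG - F^2), Gamma^v_ij = (E*[ij,v] - F*[ij,u])/(EG - F^2)


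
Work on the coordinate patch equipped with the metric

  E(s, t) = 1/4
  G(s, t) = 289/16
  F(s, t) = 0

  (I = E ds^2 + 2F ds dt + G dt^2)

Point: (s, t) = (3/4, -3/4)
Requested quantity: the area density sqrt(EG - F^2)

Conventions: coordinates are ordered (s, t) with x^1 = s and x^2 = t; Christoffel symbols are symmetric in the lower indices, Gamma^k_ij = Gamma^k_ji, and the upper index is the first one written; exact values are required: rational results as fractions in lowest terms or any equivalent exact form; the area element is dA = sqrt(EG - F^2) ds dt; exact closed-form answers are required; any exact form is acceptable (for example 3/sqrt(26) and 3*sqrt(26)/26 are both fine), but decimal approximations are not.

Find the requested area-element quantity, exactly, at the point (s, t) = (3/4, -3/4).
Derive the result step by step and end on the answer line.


E = 1/4, F = 0, G = 289/16; EG - F^2 = 289/64

Answer: sqrt(EG - F^2) = 17/8


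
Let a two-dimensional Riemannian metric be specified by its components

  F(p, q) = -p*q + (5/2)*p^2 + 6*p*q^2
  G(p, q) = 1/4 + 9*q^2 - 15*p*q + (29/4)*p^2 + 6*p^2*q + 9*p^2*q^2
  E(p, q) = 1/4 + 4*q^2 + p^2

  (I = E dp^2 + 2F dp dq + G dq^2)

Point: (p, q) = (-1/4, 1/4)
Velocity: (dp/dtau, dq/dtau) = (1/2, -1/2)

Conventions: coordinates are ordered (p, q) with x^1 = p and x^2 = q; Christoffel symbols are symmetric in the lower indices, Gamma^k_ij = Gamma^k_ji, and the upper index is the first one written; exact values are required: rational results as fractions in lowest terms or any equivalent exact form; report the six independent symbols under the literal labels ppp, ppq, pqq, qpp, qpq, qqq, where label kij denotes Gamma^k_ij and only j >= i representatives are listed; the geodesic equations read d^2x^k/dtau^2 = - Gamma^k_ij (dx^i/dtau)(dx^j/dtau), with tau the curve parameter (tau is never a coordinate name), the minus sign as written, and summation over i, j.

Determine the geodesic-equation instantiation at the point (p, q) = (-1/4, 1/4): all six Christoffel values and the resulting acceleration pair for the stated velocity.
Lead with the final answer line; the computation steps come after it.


Answer: Gamma_ppp = -1300/5309, Gamma_ppq = 11704/5309, Gamma_pqq = 132369/21236, Gamma_qpp = -4768/5309, Gamma_qpq = -10196/5309, Gamma_qqq = 8364/5309; accelerations (d^2p/dtau^2, d^2q/dtau^2) = (-33537/84944, -5997/5309)

E = 9/16, F = 1/8, G = 597/256 at the point
E_p = -1/2, E_q = 2, F_p = -9/8, F_q = -1/2, G_p = -269/32, G_q = 285/32
EG - F^2 = 5309/4096;  g^inv = (4096/5309) * [[597/256, -1/8], [-1/8, 9/16]]
first-kind symbols [ij,l] = (1/2)(d_i g_jl + d_j g_il - d_l g_ij): [pp,p] = E_p/2 = -1/4, [pp,q] = F_p - E_q/2 = -17/8, [pq,p] = E_q/2 = 1, [pq,q] = G_p/2 = -269/64, [qq,p] = F_q - G_p/2 = 237/64, [qq,q] = G_q/2 = 285/64
Gamma^p_ij = (G*[ij,p] - F*[ij,q])/(EG - F^2), Gamma^q_ij = (E*[ij,q] - F*[ij,p])/(EG - F^2)
Gamma_ppp = -1300/5309, Gamma_ppq = 11704/5309, Gamma_pqq = 132369/21236, Gamma_qpp = -4768/5309, Gamma_qpq = -10196/5309, Gamma_qqq = 8364/5309
d^2p/dtau^2 = -(Gamma_ppp*(1/2)^2 + 2*Gamma_ppq*(1/2)*(-1/2) + Gamma_pqq*(-1/2)^2) = -33537/84944
d^2q/dtau^2 = -(Gamma_qpp*(1/2)^2 + 2*Gamma_qpq*(1/2)*(-1/2) + Gamma_qqq*(-1/2)^2) = -5997/5309


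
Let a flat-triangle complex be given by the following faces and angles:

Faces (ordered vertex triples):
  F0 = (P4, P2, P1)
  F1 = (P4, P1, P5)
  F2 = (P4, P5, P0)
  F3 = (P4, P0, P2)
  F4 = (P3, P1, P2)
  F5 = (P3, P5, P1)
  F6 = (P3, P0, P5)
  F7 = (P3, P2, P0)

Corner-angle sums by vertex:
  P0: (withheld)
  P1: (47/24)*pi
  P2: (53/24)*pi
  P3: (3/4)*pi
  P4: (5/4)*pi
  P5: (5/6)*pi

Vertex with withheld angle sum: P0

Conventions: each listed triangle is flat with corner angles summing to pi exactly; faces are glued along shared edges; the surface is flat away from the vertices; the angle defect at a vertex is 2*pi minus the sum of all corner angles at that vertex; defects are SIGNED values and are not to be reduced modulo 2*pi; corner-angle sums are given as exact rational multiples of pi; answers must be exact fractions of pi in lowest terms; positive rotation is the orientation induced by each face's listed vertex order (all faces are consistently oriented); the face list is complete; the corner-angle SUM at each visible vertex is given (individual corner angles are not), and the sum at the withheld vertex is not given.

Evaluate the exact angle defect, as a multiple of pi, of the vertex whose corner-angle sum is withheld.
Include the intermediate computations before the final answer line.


V = 6, E = 12, F = 8; chi = V - E + F = 2
Gauss-Bonnet: total defect = 2*pi*chi = 4*pi; visible defects sum to 3*pi

Answer: defect(P0) = pi


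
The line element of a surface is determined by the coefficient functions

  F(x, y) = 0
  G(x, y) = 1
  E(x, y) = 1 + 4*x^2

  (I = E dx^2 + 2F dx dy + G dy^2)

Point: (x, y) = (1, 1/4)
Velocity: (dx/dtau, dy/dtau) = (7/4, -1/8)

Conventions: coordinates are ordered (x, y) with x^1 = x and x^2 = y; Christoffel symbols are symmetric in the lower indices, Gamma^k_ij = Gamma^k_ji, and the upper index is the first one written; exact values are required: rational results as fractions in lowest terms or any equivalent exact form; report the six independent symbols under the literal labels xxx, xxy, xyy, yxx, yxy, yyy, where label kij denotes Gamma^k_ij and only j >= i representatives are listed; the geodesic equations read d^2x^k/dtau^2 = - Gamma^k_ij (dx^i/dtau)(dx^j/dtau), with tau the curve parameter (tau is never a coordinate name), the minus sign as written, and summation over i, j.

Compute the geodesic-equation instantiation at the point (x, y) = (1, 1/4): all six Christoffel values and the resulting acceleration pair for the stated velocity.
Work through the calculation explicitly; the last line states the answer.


E = 5, F = 0, G = 1 at the point
E_x = 8, E_y = 0, F_x = 0, F_y = 0, G_x = 0, G_y = 0
EG - F^2 = 5;  g^inv = (1/5) * [[1, 0], [0, 5]]
first-kind symbols [ij,l] = (1/2)(d_i g_jl + d_j g_il - d_l g_ij): [xx,x] = E_x/2 = 4, [xx,y] = F_x - E_y/2 = 0, [xy,x] = E_y/2 = 0, [xy,y] = G_x/2 = 0, [yy,x] = F_y - G_x/2 = 0, [yy,y] = G_y/2 = 0
Gamma^x_ij = (G*[ij,x] - F*[ij,y])/(EG - F^2), Gamma^y_ij = (E*[ij,y] - F*[ij,x])/(EG - F^2)
Gamma_xxx = 4/5, Gamma_xxy = 0, Gamma_xyy = 0, Gamma_yxx = 0, Gamma_yxy = 0, Gamma_yyy = 0
d^2x/dtau^2 = -(Gamma_xxx*(7/4)^2 + 2*Gamma_xxy*(7/4)*(-1/8) + Gamma_xyy*(-1/8)^2) = -49/20
d^2y/dtau^2 = -(Gamma_yxx*(7/4)^2 + 2*Gamma_yxy*(7/4)*(-1/8) + Gamma_yyy*(-1/8)^2) = 0

Answer: Gamma_xxx = 4/5, Gamma_xxy = 0, Gamma_xyy = 0, Gamma_yxx = 0, Gamma_yxy = 0, Gamma_yyy = 0; accelerations (d^2x/dtau^2, d^2y/dtau^2) = (-49/20, 0)


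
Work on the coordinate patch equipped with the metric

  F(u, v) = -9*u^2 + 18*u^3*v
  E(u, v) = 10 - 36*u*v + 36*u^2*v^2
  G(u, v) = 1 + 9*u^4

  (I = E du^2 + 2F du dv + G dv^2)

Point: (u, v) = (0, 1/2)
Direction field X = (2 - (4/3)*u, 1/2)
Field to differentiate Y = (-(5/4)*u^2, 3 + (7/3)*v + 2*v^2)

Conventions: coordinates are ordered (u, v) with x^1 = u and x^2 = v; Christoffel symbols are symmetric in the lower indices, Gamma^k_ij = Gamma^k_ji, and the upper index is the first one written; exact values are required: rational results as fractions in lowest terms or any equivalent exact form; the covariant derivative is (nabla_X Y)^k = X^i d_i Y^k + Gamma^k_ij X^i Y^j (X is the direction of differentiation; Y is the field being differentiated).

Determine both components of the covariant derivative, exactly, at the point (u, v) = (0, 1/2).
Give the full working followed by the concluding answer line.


E = 10, F = 0, G = 1 at the point
E_u = -18, E_v = 0, F_u = 0, F_v = 0, G_u = 0, G_v = 0
EG - F^2 = 10;  g^inv = (1/10) * [[1, 0], [0, 10]]
first-kind symbols [ij,l] = (1/2)(d_i g_jl + d_j g_il - d_l g_ij): [uu,u] = E_u/2 = -9, [uu,v] = F_u - E_v/2 = 0, [uv,u] = E_v/2 = 0, [uv,v] = G_u/2 = 0, [vv,u] = F_v - G_u/2 = 0, [vv,v] = G_v/2 = 0
Gamma^u_ij = (G*[ij,u] - F*[ij,v])/(EG - F^2), Gamma^v_ij = (E*[ij,v] - F*[ij,u])/(EG - F^2)
Gamma_uuu = -9/10, Gamma_uuv = 0, Gamma_uvv = 0, Gamma_vuu = 0, Gamma_vuv = 0, Gamma_vvv = 0
X = (2, 1/2), Y = (0, 14/3) at the point

Answer: (nabla_X Y)^u = 0, (nabla_X Y)^v = 13/6


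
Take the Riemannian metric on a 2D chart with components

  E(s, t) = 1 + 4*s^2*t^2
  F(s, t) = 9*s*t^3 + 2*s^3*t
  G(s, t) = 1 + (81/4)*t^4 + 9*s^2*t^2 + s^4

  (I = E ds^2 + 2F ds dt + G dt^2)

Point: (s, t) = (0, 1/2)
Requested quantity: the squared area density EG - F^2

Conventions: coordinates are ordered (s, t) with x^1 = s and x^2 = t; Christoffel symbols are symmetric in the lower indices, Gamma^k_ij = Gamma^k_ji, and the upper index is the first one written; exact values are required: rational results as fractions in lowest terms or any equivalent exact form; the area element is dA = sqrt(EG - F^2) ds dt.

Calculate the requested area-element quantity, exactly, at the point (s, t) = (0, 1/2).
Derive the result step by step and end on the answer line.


E = 1, F = 0, G = 145/64; EG - F^2 = 145/64

Answer: EG - F^2 = 145/64


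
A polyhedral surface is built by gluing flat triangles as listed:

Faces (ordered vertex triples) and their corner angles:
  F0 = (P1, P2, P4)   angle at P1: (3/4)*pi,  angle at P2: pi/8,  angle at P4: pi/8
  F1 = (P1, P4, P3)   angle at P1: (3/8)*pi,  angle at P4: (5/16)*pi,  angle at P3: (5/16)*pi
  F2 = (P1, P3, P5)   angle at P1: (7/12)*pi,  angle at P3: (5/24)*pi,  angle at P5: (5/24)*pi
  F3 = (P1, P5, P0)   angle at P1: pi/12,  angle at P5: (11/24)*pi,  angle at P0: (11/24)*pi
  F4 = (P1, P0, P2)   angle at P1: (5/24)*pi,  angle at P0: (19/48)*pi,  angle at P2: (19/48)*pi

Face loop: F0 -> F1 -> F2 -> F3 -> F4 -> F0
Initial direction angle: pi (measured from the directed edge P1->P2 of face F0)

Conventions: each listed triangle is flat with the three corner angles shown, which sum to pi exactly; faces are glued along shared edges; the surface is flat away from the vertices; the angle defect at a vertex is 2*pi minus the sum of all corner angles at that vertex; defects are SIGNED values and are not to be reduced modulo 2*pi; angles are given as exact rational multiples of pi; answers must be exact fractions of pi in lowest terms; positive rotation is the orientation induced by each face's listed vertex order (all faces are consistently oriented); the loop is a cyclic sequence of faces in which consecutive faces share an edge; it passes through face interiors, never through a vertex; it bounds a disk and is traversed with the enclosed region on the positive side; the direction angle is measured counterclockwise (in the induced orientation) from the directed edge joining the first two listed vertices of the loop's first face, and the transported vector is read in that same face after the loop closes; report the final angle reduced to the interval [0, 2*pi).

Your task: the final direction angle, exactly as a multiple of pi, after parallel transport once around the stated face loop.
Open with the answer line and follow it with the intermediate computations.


Answer: final direction angle = pi

enclosed vertex P1: corner angles sum to 2*pi, defect = 2*pi - 2*pi = 0
transport around the loop rotates by the sum of enclosed defects; add to the initial angle mod 2*pi
final angle = pi + 0 = pi (mod 2*pi)


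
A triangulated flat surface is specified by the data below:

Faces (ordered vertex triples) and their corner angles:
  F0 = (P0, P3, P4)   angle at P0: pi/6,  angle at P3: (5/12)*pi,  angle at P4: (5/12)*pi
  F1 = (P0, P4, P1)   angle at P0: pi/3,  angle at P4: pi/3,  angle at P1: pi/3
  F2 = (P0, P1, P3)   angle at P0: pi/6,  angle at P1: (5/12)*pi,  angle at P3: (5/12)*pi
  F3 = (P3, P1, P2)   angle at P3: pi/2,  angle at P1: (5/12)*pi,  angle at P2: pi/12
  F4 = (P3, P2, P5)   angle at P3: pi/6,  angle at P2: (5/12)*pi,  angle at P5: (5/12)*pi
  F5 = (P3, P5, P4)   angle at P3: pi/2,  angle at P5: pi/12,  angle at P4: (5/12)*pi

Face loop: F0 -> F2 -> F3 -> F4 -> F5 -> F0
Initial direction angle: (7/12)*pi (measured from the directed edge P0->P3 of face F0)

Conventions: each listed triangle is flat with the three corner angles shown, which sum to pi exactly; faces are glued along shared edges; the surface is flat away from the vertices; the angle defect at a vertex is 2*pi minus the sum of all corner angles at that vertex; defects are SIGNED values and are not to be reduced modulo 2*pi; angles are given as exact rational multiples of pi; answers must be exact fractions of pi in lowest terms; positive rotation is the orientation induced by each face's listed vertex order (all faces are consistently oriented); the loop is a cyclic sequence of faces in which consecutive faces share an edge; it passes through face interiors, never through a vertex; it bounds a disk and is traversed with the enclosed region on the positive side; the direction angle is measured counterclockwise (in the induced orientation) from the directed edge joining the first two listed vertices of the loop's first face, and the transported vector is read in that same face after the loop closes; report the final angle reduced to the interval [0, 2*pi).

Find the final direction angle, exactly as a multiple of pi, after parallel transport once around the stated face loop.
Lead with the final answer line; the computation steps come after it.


Answer: final direction angle = (7/12)*pi

enclosed vertex P3: corner angles sum to 2*pi, defect = 2*pi - 2*pi = 0
the final direction is the initial angle plus the enclosed defects, taken mod 2*pi in the induced orientation
final angle = (7/12)*pi + 0 = (7/12)*pi (mod 2*pi)


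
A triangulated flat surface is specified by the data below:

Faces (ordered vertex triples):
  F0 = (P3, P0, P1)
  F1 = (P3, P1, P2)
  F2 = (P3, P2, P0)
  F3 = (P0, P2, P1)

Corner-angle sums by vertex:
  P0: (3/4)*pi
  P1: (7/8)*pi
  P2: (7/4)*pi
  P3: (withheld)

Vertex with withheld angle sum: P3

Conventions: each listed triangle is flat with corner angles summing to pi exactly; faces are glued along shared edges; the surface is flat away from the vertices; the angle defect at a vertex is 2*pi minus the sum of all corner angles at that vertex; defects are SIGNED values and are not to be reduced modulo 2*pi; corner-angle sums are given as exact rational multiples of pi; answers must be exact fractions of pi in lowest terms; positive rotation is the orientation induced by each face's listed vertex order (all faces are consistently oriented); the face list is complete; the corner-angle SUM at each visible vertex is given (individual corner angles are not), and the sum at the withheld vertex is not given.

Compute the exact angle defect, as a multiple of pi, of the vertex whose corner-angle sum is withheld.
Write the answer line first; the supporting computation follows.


Answer: defect(P3) = (11/8)*pi

V = 4, E = 6, F = 4; chi = V - E + F = 2
Gauss-Bonnet: total defect = 2*pi*chi = 4*pi; visible defects sum to (21/8)*pi


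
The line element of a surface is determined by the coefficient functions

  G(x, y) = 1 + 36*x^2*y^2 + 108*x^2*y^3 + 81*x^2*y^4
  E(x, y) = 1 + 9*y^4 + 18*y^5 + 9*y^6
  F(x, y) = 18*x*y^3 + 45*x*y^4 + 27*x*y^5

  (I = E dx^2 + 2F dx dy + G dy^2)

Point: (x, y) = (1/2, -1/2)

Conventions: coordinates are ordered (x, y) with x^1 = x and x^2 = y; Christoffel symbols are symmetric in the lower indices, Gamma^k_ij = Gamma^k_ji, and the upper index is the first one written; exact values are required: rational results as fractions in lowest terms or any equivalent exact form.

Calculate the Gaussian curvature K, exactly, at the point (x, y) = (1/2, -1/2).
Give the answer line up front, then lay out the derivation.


Answer: K = -576/1681

E = 73/64, F = -9/64, G = 73/64, EG - F^2 = 41/32 at the point
E_x = 0, E_y = -9/16, F_x = -9/32, F_y = -9/32, G_x = 9/16, G_y = 9/8
E_yy = -9/8, F_xy = -9/16, G_xx = 9/8
Compute both Brioschi determinants and normalise by (EG - F^2)^2.
M1 = [[-E_yy/2 + F_xy - G_xx/2, E_x/2, F_x - E_y/2], [F_y - G_x/2, E, F], [G_y/2, F, G]] = [[-9/16, 0, 0], [-9/16, 73/64, -9/64], [9/16, -9/64, 73/64]]; det M1 = -369/512
M2 = [[0, E_y/2, G_x/2], [E_y/2, E, F], [G_x/2, F, G]] = [[0, -9/32, 9/32], [-9/32, 73/64, -9/64], [9/32, -9/64, 73/64]]; det M2 = -81/512
det M1 - det M2 = -9/16; K = -9/16 / (41/32)^2 = -576/1681


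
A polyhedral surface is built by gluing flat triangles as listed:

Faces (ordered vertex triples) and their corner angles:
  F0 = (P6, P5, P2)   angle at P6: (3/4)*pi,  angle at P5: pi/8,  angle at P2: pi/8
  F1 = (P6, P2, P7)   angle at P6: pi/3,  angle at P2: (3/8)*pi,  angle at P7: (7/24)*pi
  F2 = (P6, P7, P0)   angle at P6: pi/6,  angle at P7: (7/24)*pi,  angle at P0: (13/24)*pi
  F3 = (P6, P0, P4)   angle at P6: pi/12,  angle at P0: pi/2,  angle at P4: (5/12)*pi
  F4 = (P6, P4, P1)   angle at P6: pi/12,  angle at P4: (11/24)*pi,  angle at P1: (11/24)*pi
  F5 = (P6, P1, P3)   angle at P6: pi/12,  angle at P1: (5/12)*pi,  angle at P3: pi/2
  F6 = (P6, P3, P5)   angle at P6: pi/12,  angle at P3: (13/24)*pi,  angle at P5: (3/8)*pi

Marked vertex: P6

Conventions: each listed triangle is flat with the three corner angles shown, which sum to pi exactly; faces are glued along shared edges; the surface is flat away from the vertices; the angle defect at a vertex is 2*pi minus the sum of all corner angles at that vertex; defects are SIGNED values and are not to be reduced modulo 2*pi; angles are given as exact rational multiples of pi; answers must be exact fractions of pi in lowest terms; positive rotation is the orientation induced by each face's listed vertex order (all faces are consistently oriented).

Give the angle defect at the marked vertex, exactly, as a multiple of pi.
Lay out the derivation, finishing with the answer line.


Sum of corner angles at P6: (19/12)*pi
defect = 2*pi - (19/12)*pi

Answer: defect(P6) = (5/12)*pi


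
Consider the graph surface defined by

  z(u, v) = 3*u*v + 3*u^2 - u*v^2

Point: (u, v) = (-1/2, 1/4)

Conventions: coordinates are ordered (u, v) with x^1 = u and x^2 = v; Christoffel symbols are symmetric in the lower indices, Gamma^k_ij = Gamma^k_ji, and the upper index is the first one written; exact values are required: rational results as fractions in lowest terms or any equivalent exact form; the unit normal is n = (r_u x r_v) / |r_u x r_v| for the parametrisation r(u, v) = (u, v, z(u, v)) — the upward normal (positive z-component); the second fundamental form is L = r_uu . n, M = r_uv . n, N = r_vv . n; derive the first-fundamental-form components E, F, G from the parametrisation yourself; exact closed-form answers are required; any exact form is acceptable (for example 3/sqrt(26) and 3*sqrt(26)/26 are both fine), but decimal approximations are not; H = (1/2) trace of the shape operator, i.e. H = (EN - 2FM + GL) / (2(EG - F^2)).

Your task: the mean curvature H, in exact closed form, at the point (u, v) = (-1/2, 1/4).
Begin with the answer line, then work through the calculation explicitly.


Answer: H = 14888/91125

z_u = -37/16, z_v = -5/4, z_uu = 6, z_uv = 5/2, z_vv = 1
E = 1625/256, F = 185/64, G = 41/16; answer radicand W^2 = 2025/256
unnormalised second-form numerators: l = 6, m = 5/2, n = 1; L = l/sqrt(2025/256), and similarly M = m/sqrt(W^2), N = n/sqrt(W^2)
H = (E*n - 2*F*m + G*l) / (2*(EG - F^2)*sqrt(W^2)); E*n - 2*F*m + G*l = 1861/256, EG - F^2 = 2025/256, so H = (1861/4050)/sqrt(2025/256)


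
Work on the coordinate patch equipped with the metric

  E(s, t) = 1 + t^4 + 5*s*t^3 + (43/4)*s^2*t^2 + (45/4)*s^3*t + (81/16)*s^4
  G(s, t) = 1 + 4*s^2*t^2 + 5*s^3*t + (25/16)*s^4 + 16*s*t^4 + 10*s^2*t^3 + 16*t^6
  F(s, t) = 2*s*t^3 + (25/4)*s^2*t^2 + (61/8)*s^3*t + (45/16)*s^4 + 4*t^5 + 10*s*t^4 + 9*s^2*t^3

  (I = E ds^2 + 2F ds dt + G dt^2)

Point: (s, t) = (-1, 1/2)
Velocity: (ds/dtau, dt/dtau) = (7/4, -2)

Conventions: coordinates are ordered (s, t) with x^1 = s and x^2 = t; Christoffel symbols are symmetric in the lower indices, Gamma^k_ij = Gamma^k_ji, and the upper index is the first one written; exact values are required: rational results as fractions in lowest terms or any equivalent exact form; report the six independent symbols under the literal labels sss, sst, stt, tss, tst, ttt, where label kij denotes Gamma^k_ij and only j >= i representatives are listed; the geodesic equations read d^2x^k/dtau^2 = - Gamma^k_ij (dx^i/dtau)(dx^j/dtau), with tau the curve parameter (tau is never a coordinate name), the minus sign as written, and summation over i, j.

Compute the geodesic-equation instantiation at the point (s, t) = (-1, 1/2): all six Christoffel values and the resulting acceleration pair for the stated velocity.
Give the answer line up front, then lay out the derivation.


Answer: Gamma_sss = -13/10, Gamma_sst = -3/5, Gamma_stt = 2/5, Gamma_tss = -39/50, Gamma_tst = -9/25, Gamma_ttt = 6/25; accelerations (d^2s/dtau^2, d^2t/dtau^2) = (-291/160, -873/800)

E = 41/16, F = 15/16, G = 25/16 at the point
E_s = -65/8, E_t = -15/4, F_s = -69/16, F_t = 1/8, G_s = -9/4, G_t = 3/2
EG - F^2 = 25/8;  g^inv = (8/25) * [[25/16, -15/16], [-15/16, 41/16]]
first-kind symbols [ij,l] = (1/2)(d_i g_jl + d_j g_il - d_l g_ij): [ss,s] = E_s/2 = -65/16, [ss,t] = F_s - E_t/2 = -39/16, [st,s] = E_t/2 = -15/8, [st,t] = G_s/2 = -9/8, [tt,s] = F_t - G_s/2 = 5/4, [tt,t] = G_t/2 = 3/4
Gamma^s_ij = (G*[ij,s] - F*[ij,t])/(EG - F^2), Gamma^t_ij = (E*[ij,t] - F*[ij,s])/(EG - F^2)
Gamma_sss = -13/10, Gamma_sst = -3/5, Gamma_stt = 2/5, Gamma_tss = -39/50, Gamma_tst = -9/25, Gamma_ttt = 6/25
d^2s/dtau^2 = -(Gamma_sss*(7/4)^2 + 2*Gamma_sst*(7/4)*(-2) + Gamma_stt*(-2)^2) = -291/160
d^2t/dtau^2 = -(Gamma_tss*(7/4)^2 + 2*Gamma_tst*(7/4)*(-2) + Gamma_ttt*(-2)^2) = -873/800


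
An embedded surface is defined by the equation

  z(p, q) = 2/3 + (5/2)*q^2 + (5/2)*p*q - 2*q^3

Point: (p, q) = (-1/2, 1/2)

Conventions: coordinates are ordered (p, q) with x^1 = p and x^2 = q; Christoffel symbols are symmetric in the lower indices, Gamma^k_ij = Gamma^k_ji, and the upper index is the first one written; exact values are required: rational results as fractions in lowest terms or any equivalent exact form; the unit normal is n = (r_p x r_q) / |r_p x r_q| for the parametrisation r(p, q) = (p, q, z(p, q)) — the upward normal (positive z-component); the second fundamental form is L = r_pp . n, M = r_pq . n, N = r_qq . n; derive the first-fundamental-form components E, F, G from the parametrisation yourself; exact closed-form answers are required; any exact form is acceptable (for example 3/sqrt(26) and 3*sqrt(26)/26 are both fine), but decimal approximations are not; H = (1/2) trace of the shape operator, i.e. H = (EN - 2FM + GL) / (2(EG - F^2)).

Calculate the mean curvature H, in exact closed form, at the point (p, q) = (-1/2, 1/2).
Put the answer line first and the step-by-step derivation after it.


Answer: H = -8*sqrt(42)/441

z_p = 5/4, z_q = -1/4, z_pp = 0, z_pq = 5/2, z_qq = -1
E = 41/16, F = -5/16, G = 17/16; answer radicand W^2 = 21/8
unnormalised second-form numerators: l = 0, m = 5/2, n = -1; L = l/sqrt(21/8), and similarly M = m/sqrt(W^2), N = n/sqrt(W^2)
H = (E*n - 2*F*m + G*l) / (2*(EG - F^2)*sqrt(W^2)); E*n - 2*F*m + G*l = -1, EG - F^2 = 21/8, so H = (-4/21)/sqrt(21/8)


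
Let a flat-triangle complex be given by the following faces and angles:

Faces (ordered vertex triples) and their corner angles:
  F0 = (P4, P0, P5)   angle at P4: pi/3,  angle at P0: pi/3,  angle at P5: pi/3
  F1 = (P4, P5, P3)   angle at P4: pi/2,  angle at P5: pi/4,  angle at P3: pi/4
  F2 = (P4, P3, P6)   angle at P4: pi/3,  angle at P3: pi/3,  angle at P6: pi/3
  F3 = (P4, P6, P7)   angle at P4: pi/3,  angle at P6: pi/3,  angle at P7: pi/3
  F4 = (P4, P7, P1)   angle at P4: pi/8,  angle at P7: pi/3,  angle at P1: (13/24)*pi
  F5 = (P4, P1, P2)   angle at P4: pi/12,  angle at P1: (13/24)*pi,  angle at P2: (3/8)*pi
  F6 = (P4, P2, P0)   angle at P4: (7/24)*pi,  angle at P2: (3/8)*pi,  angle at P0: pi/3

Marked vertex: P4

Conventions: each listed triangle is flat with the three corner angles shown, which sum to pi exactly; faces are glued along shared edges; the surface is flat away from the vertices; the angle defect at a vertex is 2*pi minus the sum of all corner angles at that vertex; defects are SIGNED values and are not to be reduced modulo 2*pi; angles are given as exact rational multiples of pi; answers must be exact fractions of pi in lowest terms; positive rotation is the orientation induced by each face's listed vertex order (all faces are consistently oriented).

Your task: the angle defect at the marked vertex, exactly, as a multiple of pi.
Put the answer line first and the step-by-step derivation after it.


Answer: defect(P4) = 0

Sum of corner angles at P4: 2*pi
defect = 2*pi - 2*pi


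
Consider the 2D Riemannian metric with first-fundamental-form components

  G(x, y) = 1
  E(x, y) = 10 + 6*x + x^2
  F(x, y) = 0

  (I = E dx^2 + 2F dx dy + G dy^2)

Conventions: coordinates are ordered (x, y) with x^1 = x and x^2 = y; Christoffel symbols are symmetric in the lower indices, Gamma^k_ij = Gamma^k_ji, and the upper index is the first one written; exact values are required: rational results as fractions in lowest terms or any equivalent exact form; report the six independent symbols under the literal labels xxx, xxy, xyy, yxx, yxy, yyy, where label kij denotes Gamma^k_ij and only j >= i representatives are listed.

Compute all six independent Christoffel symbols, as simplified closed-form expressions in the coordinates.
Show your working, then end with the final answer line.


E = 10 + 6*x + x^2; F = 0; G = 1
Gamma^k_ij = (1/2) g^{kl} (d_i g_jl + d_j g_il - d_l g_ij), with g^inv = (1/(EG-F^2)) [[G, -F], [-F, E]]
first partials: E_x = 6 + 2*x, E_y = 0, F_x = 0, F_y = 0, G_x = 0, G_y = 0
D = EG - F^2 = 10 + 6*x + x^2
expanded: Gamma^x_xx = (G E_x - 2F F_x + F E_y)/(2D), Gamma^x_xy = (G E_y - F G_x)/(2D), Gamma^x_yy = (2G F_y - G G_x - F G_y)/(2D), Gamma^y_xx = (2E F_x - E E_y - F E_x)/(2D), Gamma^y_xy = (E G_x - F E_y)/(2D), Gamma^y_yy = (E G_y - 2F F_y + F G_x)/(2D); substitute and cancel common factors

Answer: Gamma_xxx = (x + 3)/(x^2 + 6*x + 10), Gamma_xxy = 0, Gamma_xyy = 0, Gamma_yxx = 0, Gamma_yxy = 0, Gamma_yyy = 0


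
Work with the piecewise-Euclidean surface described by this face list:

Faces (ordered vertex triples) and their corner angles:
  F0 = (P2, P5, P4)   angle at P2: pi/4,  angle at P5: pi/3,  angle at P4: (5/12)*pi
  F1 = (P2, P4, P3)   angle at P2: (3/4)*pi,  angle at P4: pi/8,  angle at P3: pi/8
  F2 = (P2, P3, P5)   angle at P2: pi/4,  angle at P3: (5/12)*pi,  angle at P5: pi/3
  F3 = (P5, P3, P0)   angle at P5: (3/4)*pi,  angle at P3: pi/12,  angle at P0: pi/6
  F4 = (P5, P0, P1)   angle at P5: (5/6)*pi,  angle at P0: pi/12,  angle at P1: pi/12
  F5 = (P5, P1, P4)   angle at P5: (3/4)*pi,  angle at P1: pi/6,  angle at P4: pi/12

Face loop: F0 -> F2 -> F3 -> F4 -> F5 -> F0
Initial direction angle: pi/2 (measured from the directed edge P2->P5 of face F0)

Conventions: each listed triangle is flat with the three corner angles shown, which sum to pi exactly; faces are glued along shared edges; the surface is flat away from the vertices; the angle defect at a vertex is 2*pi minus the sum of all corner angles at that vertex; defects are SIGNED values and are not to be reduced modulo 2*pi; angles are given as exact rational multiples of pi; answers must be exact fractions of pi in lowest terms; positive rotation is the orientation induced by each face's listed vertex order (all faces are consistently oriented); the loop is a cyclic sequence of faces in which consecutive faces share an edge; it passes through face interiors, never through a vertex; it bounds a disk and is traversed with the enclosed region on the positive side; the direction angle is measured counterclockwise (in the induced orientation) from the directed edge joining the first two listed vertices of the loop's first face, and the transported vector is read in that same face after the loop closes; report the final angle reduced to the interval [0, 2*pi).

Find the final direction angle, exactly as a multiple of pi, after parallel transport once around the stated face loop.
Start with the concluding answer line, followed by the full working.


Answer: final direction angle = (3/2)*pi

enclosed vertex P5: corner angles sum to 3*pi, defect = 2*pi - 3*pi = -pi
holonomy = initial angle + sum of enclosed defects (mod 2*pi), positive in the induced orientation
final angle = pi/2 - pi = (3/2)*pi (mod 2*pi)


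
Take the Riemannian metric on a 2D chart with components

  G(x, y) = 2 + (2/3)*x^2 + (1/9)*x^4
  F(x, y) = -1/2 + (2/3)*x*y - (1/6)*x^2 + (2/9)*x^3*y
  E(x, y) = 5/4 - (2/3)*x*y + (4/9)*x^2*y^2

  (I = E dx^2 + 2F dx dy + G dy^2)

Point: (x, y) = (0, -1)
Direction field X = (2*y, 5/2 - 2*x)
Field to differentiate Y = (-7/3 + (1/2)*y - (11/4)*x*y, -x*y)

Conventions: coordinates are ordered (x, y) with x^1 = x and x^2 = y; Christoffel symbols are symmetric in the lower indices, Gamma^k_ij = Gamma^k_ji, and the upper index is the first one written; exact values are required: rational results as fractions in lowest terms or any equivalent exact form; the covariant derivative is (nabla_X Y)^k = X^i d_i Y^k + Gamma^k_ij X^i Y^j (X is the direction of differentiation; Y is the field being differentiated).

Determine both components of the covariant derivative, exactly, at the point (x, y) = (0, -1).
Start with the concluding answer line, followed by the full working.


Answer: (nabla_X Y)^x = -1105/324, (nabla_X Y)^y = -298/81

E = 5/4, F = -1/2, G = 2 at the point
E_x = 2/3, E_y = 0, F_x = -2/3, F_y = 0, G_x = 0, G_y = 0
EG - F^2 = 9/4;  g^inv = (4/9) * [[2, 1/2], [1/2, 5/4]]
first-kind symbols [ij,l] = (1/2)(d_i g_jl + d_j g_il - d_l g_ij): [xx,x] = E_x/2 = 1/3, [xx,y] = F_x - E_y/2 = -2/3, [xy,x] = E_y/2 = 0, [xy,y] = G_x/2 = 0, [yy,x] = F_y - G_x/2 = 0, [yy,y] = G_y/2 = 0
Gamma^x_ij = (G*[ij,x] - F*[ij,y])/(EG - F^2), Gamma^y_ij = (E*[ij,y] - F*[ij,x])/(EG - F^2)
Gamma_xxx = 4/27, Gamma_xxy = 0, Gamma_xyy = 0, Gamma_yxx = -8/27, Gamma_yxy = 0, Gamma_yyy = 0
X = (-2, 5/2), Y = (-17/6, 0) at the point


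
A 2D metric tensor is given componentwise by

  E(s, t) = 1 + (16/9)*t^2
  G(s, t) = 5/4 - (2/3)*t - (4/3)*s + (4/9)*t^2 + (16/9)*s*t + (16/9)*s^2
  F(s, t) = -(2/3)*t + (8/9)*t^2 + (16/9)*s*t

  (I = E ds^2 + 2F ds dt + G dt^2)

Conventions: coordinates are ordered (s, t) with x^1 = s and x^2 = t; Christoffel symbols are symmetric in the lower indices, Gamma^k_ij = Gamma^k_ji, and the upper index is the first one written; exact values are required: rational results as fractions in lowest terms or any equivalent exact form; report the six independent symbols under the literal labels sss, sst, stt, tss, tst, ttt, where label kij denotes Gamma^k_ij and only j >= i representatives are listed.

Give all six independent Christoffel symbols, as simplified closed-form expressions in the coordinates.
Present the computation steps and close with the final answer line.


E = 1 + (16/9)*t^2; F = -(2/3)*t + (8/9)*t^2 + (16/9)*s*t; G = 5/4 - (2/3)*t - (4/3)*s + (4/9)*t^2 + (16/9)*s*t + (16/9)*s^2
Gamma^k_ij = (1/2) g^{kl} (d_i g_jl + d_j g_il - d_l g_ij), with g^inv = (1/(EG-F^2)) [[G, -F], [-F, E]]
first partials: E_s = 0, E_t = (32/9)*t, F_s = (16/9)*t, F_t = -2/3 + (16/9)*t + (16/9)*s, G_s = -4/3 + (16/9)*t + (32/9)*s, G_t = -2/3 + (8/9)*t + (16/9)*s
D = EG - F^2 = 5/4 - (2/3)*t - (4/3)*s + (20/9)*t^2 + (16/9)*s*t + (16/9)*s^2
expanded: Gamma^s_ss = (G E_s - 2F F_s + F E_t)/(2D), Gamma^s_st = (G E_t - F G_s)/(2D), Gamma^s_tt = (2G F_t - G G_s - F G_t)/(2D), Gamma^t_ss = (2E F_s - E E_t - F E_s)/(2D), Gamma^t_st = (E G_s - F E_t)/(2D), Gamma^t_tt = (E G_t - 2F F_t + F G_s)/(2D); substitute and cancel common factors

Answer: Gamma_sss = 0, Gamma_sst = 64*t/(64*s^2 + 64*s*t - 48*s + 80*t^2 - 24*t + 45), Gamma_stt = 32*t/(64*s^2 + 64*s*t - 48*s + 80*t^2 - 24*t + 45), Gamma_tss = 0, Gamma_tst = (64*s + 32*t - 24)/(64*s^2 + 64*s*t - 48*s + 80*t^2 - 24*t + 45), Gamma_ttt = (32*s + 16*t - 12)/(64*s^2 + 64*s*t - 48*s + 80*t^2 - 24*t + 45)


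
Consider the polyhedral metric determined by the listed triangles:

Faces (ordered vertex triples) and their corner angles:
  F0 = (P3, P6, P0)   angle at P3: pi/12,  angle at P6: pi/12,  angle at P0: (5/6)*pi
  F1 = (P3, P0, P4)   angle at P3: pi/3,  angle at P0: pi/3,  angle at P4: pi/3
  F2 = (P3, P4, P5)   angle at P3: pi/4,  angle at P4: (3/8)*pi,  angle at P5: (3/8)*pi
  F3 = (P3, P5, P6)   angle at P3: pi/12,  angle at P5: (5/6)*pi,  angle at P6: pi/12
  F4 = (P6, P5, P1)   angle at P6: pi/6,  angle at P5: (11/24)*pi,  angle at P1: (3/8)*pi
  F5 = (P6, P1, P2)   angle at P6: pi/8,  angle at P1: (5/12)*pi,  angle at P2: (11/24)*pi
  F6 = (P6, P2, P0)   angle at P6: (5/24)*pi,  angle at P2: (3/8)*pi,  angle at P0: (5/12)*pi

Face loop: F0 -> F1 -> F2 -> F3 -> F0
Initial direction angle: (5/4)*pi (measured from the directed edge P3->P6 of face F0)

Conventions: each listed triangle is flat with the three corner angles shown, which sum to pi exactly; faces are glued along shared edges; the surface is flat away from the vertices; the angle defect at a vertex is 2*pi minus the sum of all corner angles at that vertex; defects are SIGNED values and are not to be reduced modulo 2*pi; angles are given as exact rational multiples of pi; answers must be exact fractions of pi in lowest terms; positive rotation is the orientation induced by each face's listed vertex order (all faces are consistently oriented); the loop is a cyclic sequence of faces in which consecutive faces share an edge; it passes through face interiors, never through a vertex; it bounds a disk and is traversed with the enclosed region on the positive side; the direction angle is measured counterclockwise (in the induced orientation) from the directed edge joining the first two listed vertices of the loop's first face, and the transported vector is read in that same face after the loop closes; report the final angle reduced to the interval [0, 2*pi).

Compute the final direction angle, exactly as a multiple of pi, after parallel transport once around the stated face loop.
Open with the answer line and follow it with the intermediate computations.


Answer: final direction angle = pi/2

enclosed vertex P3: corner angles sum to (3/4)*pi, defect = 2*pi - (3/4)*pi = (5/4)*pi
the final direction is the initial angle plus the enclosed defects, taken mod 2*pi in the induced orientation
final angle = (5/4)*pi + (5/4)*pi = pi/2 (mod 2*pi)


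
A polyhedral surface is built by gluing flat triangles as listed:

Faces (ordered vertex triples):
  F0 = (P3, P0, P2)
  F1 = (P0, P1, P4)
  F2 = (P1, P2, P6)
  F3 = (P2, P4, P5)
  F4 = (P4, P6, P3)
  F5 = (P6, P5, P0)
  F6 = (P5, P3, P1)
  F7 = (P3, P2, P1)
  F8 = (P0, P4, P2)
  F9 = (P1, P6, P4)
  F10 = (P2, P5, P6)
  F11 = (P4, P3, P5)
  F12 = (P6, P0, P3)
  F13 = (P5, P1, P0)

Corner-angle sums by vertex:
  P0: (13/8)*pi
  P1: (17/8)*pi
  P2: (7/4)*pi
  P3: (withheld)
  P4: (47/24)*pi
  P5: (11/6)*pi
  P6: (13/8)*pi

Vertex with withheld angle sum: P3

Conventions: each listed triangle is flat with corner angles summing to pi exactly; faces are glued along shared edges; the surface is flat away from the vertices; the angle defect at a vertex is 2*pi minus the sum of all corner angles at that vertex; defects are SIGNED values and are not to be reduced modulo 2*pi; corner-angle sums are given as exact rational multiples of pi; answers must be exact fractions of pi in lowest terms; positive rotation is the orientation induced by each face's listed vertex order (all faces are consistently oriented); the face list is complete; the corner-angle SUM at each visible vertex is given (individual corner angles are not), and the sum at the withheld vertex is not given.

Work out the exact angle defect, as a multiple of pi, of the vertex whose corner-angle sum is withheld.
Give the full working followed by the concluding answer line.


V = 7, E = 21, F = 14; chi = V - E + F = 0
Gauss-Bonnet: total defect = 2*pi*chi = 0; visible defects sum to (13/12)*pi

Answer: defect(P3) = (-13/12)*pi
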